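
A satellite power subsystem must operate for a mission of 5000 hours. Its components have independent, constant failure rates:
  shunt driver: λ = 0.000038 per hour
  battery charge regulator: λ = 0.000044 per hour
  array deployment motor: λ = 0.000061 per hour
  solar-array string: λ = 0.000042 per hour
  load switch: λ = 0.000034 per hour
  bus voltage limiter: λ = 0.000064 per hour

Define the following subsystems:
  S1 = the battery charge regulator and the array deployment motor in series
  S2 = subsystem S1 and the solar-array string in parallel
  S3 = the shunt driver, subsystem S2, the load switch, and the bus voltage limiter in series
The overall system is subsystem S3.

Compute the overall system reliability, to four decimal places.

0.4674

R(shunt driver) = exp(−0.000038 × 5000) = 0.826959
R(battery charge regulator) = exp(−0.000044 × 5000) = 0.802519
R(array deployment motor) = exp(−0.000061 × 5000) = 0.737123
R(solar-array string) = exp(−0.000042 × 5000) = 0.810584
R(load switch) = exp(−0.000034 × 5000) = 0.843665
R(bus voltage limiter) = exp(−0.000064 × 5000) = 0.726149
Series (battery charge regulator and array deployment motor): 0.802519 × 0.737123 = 0.591555
Parallel ([0.591555] and solar-array string): 1 − (1 − 0.591555)(1 − 0.810584) = 0.922634
Series (shunt driver, [0.922634], load switch, and bus voltage limiter): 0.826959 × 0.922634 × 0.843665 × 0.726149 = 0.4674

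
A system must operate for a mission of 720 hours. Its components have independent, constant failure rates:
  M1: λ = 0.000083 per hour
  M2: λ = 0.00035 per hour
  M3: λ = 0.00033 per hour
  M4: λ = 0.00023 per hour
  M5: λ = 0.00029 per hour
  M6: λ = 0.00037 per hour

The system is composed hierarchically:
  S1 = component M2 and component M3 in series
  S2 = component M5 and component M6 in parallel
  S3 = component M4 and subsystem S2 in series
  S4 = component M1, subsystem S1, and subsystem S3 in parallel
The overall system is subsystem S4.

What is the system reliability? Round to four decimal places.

R(M1) = exp(−0.000083 × 720) = 0.941991
R(M2) = exp(−0.00035 × 720) = 0.777245
R(M3) = exp(−0.00033 × 720) = 0.788518
R(M4) = exp(−0.00023 × 720) = 0.847385
R(M5) = exp(−0.00029 × 720) = 0.811558
R(M6) = exp(−0.00037 × 720) = 0.766133
Series (M2 and M3): 0.777245 × 0.788518 = 0.612872
Parallel (M5 and M6): 1 − (1 − 0.811558)(1 − 0.766133) = 0.955930
Series (M4 and [0.955930]): 0.847385 × 0.955930 = 0.810041
Parallel (M1, [0.612872], and [0.810041]): 1 − (1 − 0.941991)(1 − 0.612872)(1 − 0.810041) = 0.9957

0.9957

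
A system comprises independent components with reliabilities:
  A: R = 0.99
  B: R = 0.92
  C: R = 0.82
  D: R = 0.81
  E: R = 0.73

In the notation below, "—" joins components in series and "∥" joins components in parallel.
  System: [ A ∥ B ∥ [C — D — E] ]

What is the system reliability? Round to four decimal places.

Series (C, D, and E): 0.820000 × 0.810000 × 0.730000 = 0.484866
Parallel (A, B, and [0.484866]): 1 − (1 − 0.990000)(1 − 0.920000)(1 − 0.484866) = 0.9996

0.9996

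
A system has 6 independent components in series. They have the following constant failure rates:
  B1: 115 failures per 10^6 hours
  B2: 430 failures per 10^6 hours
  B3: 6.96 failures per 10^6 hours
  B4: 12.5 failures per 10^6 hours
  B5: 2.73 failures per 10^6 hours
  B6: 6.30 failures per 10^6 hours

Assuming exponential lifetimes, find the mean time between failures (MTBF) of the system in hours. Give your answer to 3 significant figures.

Series of exponential components: λ_sys = Σ λ_i
λ_sys = 0.000115 + 0.000430 + 0.00000696 + 0.0000125 + 0.00000273 + 0.00000630 = 5.7349e-04 /h
MTBF = 1 / λ_sys = 1740 h

1740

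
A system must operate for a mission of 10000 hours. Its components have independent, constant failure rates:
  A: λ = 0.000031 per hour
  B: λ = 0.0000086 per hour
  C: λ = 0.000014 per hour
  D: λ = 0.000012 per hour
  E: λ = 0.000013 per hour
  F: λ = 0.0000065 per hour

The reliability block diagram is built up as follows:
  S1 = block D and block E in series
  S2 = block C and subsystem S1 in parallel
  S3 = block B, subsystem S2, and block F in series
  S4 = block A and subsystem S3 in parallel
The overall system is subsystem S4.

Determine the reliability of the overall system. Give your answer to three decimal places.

R(A) = exp(−0.000031 × 10000) = 0.73345
R(B) = exp(−0.0000086 × 10000) = 0.91759
R(C) = exp(−0.000014 × 10000) = 0.86936
R(D) = exp(−0.000012 × 10000) = 0.88692
R(E) = exp(−0.000013 × 10000) = 0.87810
R(F) = exp(−0.0000065 × 10000) = 0.93707
Series (D and E): 0.88692 × 0.87810 = 0.77880
Parallel (C and [0.77880]): 1 − (1 − 0.86936)(1 − 0.77880) = 0.97110
Series (B, [0.97110], and F): 0.91759 × 0.97110 × 0.93707 = 0.83500
Parallel (A and [0.83500]): 1 − (1 − 0.73345)(1 − 0.83500) = 0.956

0.956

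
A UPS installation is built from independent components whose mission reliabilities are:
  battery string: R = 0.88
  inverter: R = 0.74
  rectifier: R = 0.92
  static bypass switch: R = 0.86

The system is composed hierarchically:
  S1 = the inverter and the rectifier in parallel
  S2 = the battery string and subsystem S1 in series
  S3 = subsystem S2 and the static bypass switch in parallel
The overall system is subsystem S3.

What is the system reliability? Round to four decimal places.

0.9806

Parallel (inverter and rectifier): 1 − (1 − 0.740000)(1 − 0.920000) = 0.979200
Series (battery string and [0.979200]): 0.880000 × 0.979200 = 0.861696
Parallel ([0.861696] and static bypass switch): 1 − (1 − 0.861696)(1 − 0.860000) = 0.9806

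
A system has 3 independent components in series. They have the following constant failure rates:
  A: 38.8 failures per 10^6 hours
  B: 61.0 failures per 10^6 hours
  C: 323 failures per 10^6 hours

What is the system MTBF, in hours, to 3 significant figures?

2370

Series of exponential components: λ_sys = Σ λ_i
λ_sys = 0.0000388 + 0.0000610 + 0.000323 = 4.2280e-04 /h
MTBF = 1 / λ_sys = 2370 h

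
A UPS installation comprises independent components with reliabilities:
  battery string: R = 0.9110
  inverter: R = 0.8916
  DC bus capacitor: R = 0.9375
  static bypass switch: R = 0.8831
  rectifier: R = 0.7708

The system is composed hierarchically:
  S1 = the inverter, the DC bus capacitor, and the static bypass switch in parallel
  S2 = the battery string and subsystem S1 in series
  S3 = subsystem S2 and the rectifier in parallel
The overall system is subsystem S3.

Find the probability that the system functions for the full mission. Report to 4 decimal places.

0.9794

Parallel (inverter, DC bus capacitor, and static bypass switch): 1 − (1 − 0.891600)(1 − 0.937500)(1 − 0.883100) = 0.999208
Series (battery string and [0.999208]): 0.911000 × 0.999208 = 0.910278
Parallel ([0.910278] and rectifier): 1 − (1 − 0.910278)(1 − 0.770800) = 0.9794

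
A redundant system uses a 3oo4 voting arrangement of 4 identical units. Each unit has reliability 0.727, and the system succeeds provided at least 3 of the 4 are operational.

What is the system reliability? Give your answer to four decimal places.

R = Σ_{i=3}^{4} C(4,i) p^i (1−p)^{4−i} with p = 0.727
C(4,3)·0.727^3·0.273^1 = 0.419591
C(4,4)·0.727^4·0.273^0 = 0.279343
Sum = 0.6989

0.6989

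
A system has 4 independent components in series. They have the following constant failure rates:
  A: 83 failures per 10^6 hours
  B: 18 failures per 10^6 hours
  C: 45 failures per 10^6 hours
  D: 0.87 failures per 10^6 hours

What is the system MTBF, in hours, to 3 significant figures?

6810

Series of exponential components: λ_sys = Σ λ_i
λ_sys = 0.000083 + 0.000018 + 0.000045 + 0.00000087 = 1.4687e-04 /h
MTBF = 1 / λ_sys = 6810 h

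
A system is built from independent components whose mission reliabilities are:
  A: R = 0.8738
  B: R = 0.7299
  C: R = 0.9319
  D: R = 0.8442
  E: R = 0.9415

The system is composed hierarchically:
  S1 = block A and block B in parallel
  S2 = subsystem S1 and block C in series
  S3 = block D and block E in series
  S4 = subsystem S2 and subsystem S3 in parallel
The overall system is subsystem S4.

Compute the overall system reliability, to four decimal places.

0.9795

Parallel (A and B): 1 − (1 − 0.873800)(1 − 0.729900) = 0.965913
Series ([0.965913] and C): 0.965913 × 0.931900 = 0.900134
Series (D and E): 0.844200 × 0.941500 = 0.794814
Parallel ([0.900134] and [0.794814]): 1 − (1 − 0.900134)(1 − 0.794814) = 0.9795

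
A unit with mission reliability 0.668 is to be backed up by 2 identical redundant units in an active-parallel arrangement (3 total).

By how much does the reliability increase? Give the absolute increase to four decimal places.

R_before = 0.668
R_after = 1 − (1 − 0.668)^3 = 0.9634
ΔR = 0.9634 − 0.668 = 0.2954

0.2954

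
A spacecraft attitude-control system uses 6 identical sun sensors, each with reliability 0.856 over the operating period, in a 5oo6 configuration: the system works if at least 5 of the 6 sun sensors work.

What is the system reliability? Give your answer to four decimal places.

0.7905

R = Σ_{i=5}^{6} C(6,i) p^i (1−p)^{6−i} with p = 0.856
C(6,5)·0.856^5·0.144^1 = 0.397084
C(6,6)·0.856^6·0.144^0 = 0.393407
Sum = 0.7905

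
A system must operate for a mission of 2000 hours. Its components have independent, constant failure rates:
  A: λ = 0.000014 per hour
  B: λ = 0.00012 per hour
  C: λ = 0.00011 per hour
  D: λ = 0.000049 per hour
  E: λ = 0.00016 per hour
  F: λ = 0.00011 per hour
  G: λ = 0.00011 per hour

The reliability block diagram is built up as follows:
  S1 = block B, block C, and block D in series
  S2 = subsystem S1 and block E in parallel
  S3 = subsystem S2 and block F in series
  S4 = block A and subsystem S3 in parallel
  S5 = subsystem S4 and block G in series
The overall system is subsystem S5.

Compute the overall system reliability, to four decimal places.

R(A) = exp(−0.000014 × 2000) = 0.972388
R(B) = exp(−0.00012 × 2000) = 0.786628
R(C) = exp(−0.00011 × 2000) = 0.802519
R(D) = exp(−0.000049 × 2000) = 0.906649
R(E) = exp(−0.00016 × 2000) = 0.726149
R(F) = exp(−0.00011 × 2000) = 0.802519
R(G) = exp(−0.00011 × 2000) = 0.802519
Series (B, C, and D): 0.786628 × 0.802519 × 0.906649 = 0.572353
Parallel ([0.572353] and E): 1 − (1 − 0.572353)(1 − 0.726149) = 0.882888
Series ([0.882888] and F): 0.882888 × 0.802519 = 0.708534
Parallel (A and [0.708534]): 1 − (1 − 0.972388)(1 − 0.708534) = 0.991952
Series ([0.991952] and G): 0.991952 × 0.802519 = 0.7961

0.7961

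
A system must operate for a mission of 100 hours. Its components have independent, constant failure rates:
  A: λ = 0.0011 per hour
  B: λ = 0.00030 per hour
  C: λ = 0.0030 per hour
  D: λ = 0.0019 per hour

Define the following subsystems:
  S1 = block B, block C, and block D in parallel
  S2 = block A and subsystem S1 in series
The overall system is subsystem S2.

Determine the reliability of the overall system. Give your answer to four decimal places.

R(A) = exp(−0.0011 × 100) = 0.895834
R(B) = exp(−0.00030 × 100) = 0.970446
R(C) = exp(−0.0030 × 100) = 0.740818
R(D) = exp(−0.0019 × 100) = 0.826959
Parallel (B, C, and D): 1 − (1 − 0.970446)(1 − 0.740818)(1 − 0.826959) = 0.998675
Series (A and [0.998675]): 0.895834 × 0.998675 = 0.8946

0.8946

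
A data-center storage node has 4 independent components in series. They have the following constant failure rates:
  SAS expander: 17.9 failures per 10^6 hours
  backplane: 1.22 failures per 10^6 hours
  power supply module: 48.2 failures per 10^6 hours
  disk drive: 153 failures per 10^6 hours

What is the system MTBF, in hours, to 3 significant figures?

Series of exponential components: λ_sys = Σ λ_i
λ_sys = 0.0000179 + 0.00000122 + 0.0000482 + 0.000153 = 2.2032e-04 /h
MTBF = 1 / λ_sys = 4540 h

4540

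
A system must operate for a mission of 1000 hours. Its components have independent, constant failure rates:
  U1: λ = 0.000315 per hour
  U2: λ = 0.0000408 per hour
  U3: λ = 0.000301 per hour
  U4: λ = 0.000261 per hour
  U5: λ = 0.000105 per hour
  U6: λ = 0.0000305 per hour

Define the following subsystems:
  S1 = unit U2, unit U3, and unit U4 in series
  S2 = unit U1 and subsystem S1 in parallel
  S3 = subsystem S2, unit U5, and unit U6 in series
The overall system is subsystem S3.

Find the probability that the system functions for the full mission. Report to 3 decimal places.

0.766

R(U1) = exp(−0.000315 × 1000) = 0.72979
R(U2) = exp(−0.0000408 × 1000) = 0.96002
R(U3) = exp(−0.000301 × 1000) = 0.74008
R(U4) = exp(−0.000261 × 1000) = 0.77028
R(U5) = exp(−0.000105 × 1000) = 0.90032
R(U6) = exp(−0.0000305 × 1000) = 0.96996
Series (U2, U3, and U4): 0.96002 × 0.74008 × 0.77028 = 0.54728
Parallel (U1 and [0.54728]): 1 − (1 − 0.72979)(1 − 0.54728) = 0.87767
Series ([0.87767], U5, and U6): 0.87767 × 0.90032 × 0.96996 = 0.766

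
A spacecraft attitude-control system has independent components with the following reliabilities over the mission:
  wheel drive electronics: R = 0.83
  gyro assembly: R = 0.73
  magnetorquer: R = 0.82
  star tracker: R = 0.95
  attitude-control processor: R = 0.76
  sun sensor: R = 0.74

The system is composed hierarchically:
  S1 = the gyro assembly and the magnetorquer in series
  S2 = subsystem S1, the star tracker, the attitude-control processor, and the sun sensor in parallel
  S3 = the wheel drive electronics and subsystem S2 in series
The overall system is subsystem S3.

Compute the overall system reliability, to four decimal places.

0.8290

Series (gyro assembly and magnetorquer): 0.730000 × 0.820000 = 0.598600
Parallel ([0.598600], star tracker, attitude-control processor, and sun sensor): 1 − (1 − 0.598600)(1 − 0.950000)(1 − 0.760000)(1 − 0.740000) = 0.998748
Series (wheel drive electronics and [0.998748]): 0.830000 × 0.998748 = 0.8290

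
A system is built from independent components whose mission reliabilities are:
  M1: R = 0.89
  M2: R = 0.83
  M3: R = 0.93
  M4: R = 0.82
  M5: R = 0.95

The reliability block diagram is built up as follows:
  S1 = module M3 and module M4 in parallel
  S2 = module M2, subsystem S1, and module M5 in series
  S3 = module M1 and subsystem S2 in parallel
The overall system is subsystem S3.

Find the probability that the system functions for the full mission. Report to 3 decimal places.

Parallel (M3 and M4): 1 − (1 − 0.93000)(1 − 0.82000) = 0.98740
Series (M2, [0.98740], and M5): 0.83000 × 0.98740 × 0.95000 = 0.77856
Parallel (M1 and [0.77856]): 1 − (1 − 0.89000)(1 − 0.77856) = 0.976

0.976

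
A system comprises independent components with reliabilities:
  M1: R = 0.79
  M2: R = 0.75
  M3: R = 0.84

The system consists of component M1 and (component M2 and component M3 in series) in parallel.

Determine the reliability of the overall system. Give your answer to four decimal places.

Series (M2 and M3): 0.750000 × 0.840000 = 0.630000
Parallel (M1 and [0.630000]): 1 − (1 − 0.790000)(1 − 0.630000) = 0.9223

0.9223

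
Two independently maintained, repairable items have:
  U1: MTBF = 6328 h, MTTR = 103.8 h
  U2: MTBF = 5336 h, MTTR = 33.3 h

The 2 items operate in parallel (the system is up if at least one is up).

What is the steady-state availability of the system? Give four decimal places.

A(U1) = MTBF/(MTBF+MTTR) = 6328/(6328+103.8) = 0.983861
A(U2) = MTBF/(MTBF+MTTR) = 5336/(5336+33.3) = 0.993798
Parallel availability: 1 − (1 − 0.983861)(1 − 0.993798) = 0.9999

0.9999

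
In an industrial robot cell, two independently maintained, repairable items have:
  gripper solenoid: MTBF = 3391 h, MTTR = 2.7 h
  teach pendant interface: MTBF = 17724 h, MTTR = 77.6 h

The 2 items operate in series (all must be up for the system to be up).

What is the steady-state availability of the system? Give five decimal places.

0.99485

A(gripper solenoid) = MTBF/(MTBF+MTTR) = 3391/(3391+2.7) = 0.999204
A(teach pendant interface) = MTBF/(MTBF+MTTR) = 17724/(17724+77.6) = 0.995641
Series availability: 0.999204 × 0.995641 = 0.99485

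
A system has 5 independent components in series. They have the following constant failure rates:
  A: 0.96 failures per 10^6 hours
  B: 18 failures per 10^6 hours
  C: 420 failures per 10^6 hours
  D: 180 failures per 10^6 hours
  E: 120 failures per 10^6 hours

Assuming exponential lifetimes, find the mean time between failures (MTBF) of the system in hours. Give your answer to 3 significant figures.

1350

Series of exponential components: λ_sys = Σ λ_i
λ_sys = 0.00000096 + 0.000018 + 0.00042 + 0.00018 + 0.00012 = 7.3896e-04 /h
MTBF = 1 / λ_sys = 1350 h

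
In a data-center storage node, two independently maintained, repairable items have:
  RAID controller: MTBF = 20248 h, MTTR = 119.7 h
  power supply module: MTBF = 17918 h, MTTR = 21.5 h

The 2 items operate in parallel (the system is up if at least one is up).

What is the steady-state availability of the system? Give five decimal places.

A(RAID controller) = MTBF/(MTBF+MTTR) = 20248/(20248+119.7) = 0.994123
A(power supply module) = MTBF/(MTBF+MTTR) = 17918/(17918+21.5) = 0.998802
Parallel availability: 1 − (1 − 0.994123)(1 − 0.998802) = 0.99999

0.99999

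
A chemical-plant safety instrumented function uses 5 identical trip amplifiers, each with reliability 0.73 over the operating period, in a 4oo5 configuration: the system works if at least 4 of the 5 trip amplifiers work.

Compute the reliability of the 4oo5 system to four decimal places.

R = Σ_{i=4}^{5} C(5,i) p^i (1−p)^{5−i} with p = 0.73
C(5,4)·0.73^4·0.27^1 = 0.383376
C(5,5)·0.73^5·0.27^0 = 0.207307
Sum = 0.5907

0.5907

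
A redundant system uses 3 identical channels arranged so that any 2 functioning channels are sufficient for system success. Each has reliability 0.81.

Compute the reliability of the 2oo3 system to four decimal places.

0.9054

R = Σ_{i=2}^{3} C(3,i) p^i (1−p)^{3−i} with p = 0.81
C(3,2)·0.81^2·0.19^1 = 0.373977
C(3,3)·0.81^3·0.19^0 = 0.531441
Sum = 0.9054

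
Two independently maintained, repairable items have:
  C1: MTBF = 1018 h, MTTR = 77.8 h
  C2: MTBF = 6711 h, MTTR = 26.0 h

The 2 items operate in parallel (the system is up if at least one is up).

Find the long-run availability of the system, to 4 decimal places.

0.9997

A(C1) = MTBF/(MTBF+MTTR) = 1018/(1018+77.8) = 0.929002
A(C2) = MTBF/(MTBF+MTTR) = 6711/(6711+26.0) = 0.996141
Parallel availability: 1 − (1 − 0.929002)(1 − 0.996141) = 0.9997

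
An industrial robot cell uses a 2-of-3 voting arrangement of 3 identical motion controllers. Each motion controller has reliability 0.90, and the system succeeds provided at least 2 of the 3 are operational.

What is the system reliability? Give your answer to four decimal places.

0.9720

R = Σ_{i=2}^{3} C(3,i) p^i (1−p)^{3−i} with p = 0.90
C(3,2)·0.90^2·0.10^1 = 0.243000
C(3,3)·0.90^3·0.10^0 = 0.729000
Sum = 0.9720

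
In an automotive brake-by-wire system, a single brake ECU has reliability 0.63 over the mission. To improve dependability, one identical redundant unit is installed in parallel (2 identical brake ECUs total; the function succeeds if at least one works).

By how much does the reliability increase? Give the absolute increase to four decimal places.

0.2331

R_before = 0.63
R_after = 1 − (1 − 0.63)^2 = 0.8631
ΔR = 0.8631 − 0.63 = 0.2331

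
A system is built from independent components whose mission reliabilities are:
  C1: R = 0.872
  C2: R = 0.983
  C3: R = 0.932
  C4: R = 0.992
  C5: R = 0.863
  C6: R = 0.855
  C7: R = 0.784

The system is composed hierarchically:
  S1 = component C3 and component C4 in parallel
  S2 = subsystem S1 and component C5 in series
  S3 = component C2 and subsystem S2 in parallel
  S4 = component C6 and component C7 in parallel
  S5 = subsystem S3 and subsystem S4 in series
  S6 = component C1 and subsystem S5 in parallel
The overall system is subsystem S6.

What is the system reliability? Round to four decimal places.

Parallel (C3 and C4): 1 − (1 − 0.932000)(1 − 0.992000) = 0.999456
Series ([0.999456] and C5): 0.999456 × 0.863000 = 0.862531
Parallel (C2 and [0.862531]): 1 − (1 − 0.983000)(1 − 0.862531) = 0.997663
Parallel (C6 and C7): 1 − (1 − 0.855000)(1 − 0.784000) = 0.968680
Series ([0.997663] and [0.968680]): 0.997663 × 0.968680 = 0.966416
Parallel (C1 and [0.966416]): 1 − (1 − 0.872000)(1 − 0.966416) = 0.9957

0.9957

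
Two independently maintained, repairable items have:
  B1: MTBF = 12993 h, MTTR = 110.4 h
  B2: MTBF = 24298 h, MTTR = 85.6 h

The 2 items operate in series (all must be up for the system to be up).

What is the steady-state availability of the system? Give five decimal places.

A(B1) = MTBF/(MTBF+MTTR) = 12993/(12993+110.4) = 0.991575
A(B2) = MTBF/(MTBF+MTTR) = 24298/(24298+85.6) = 0.996489
Series availability: 0.991575 × 0.996489 = 0.98809

0.98809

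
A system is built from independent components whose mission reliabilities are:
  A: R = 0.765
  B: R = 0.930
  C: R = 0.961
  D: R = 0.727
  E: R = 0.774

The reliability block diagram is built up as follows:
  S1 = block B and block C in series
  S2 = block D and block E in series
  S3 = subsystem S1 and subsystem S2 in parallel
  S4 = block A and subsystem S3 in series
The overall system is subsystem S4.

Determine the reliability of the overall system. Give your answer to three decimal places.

0.729

Series (B and C): 0.93000 × 0.96100 = 0.89373
Series (D and E): 0.72700 × 0.77400 = 0.56270
Parallel ([0.89373] and [0.56270]): 1 − (1 − 0.89373)(1 − 0.56270) = 0.95353
Series (A and [0.95353]): 0.76500 × 0.95353 = 0.729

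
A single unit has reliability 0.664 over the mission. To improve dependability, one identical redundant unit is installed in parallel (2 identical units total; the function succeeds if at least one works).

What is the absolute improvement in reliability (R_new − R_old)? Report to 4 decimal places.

R_before = 0.664
R_after = 1 − (1 − 0.664)^2 = 0.8871
ΔR = 0.8871 − 0.664 = 0.2231

0.2231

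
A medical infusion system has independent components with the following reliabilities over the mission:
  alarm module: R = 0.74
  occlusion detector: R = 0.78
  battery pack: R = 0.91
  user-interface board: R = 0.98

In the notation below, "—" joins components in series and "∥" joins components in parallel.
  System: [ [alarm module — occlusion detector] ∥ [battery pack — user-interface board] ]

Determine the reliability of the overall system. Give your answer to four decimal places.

Series (alarm module and occlusion detector): 0.740000 × 0.780000 = 0.577200
Series (battery pack and user-interface board): 0.910000 × 0.980000 = 0.891800
Parallel ([0.577200] and [0.891800]): 1 − (1 − 0.577200)(1 − 0.891800) = 0.9543

0.9543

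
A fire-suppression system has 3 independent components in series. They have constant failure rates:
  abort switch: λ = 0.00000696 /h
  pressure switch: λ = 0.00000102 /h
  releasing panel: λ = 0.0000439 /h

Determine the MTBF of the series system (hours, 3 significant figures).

Series of exponential components: λ_sys = Σ λ_i
λ_sys = 0.00000696 + 0.00000102 + 0.0000439 = 5.1880e-05 /h
MTBF = 1 / λ_sys = 19300 h

19300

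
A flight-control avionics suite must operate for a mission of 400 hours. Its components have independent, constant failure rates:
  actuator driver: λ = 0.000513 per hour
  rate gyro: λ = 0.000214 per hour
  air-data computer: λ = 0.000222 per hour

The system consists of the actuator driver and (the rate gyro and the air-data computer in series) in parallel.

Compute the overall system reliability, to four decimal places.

0.9703

R(actuator driver) = exp(−0.000513 × 400) = 0.814484
R(rate gyro) = exp(−0.000214 × 400) = 0.917961
R(air-data computer) = exp(−0.000222 × 400) = 0.915029
Series (rate gyro and air-data computer): 0.917961 × 0.915029 = 0.839961
Parallel (actuator driver and [0.839961]): 1 − (1 − 0.814484)(1 − 0.839961) = 0.9703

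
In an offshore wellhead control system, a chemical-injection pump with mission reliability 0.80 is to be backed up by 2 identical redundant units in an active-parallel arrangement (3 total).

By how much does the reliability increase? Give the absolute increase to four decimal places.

R_before = 0.80
R_after = 1 − (1 − 0.80)^3 = 0.9920
ΔR = 0.9920 − 0.80 = 0.1920

0.1920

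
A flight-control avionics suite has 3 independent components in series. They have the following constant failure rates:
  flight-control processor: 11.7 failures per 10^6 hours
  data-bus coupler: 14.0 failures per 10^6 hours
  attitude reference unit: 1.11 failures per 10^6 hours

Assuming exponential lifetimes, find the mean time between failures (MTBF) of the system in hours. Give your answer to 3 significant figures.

Series of exponential components: λ_sys = Σ λ_i
λ_sys = 0.0000117 + 0.0000140 + 0.00000111 = 2.6810e-05 /h
MTBF = 1 / λ_sys = 37300 h

37300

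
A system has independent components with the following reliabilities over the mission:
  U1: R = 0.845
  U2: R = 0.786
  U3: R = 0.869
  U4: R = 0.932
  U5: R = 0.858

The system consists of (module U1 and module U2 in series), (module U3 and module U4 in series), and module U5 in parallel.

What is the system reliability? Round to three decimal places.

0.991

Series (U1 and U2): 0.84500 × 0.78600 = 0.66417
Series (U3 and U4): 0.86900 × 0.93200 = 0.80991
Parallel ([0.66417], [0.80991], and U5): 1 − (1 − 0.66417)(1 − 0.80991)(1 − 0.85800) = 0.991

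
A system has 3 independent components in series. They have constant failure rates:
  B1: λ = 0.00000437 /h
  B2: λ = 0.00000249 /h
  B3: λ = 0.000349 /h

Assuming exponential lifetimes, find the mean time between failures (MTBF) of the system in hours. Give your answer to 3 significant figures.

Series of exponential components: λ_sys = Σ λ_i
λ_sys = 0.00000437 + 0.00000249 + 0.000349 = 3.5586e-04 /h
MTBF = 1 / λ_sys = 2810 h

2810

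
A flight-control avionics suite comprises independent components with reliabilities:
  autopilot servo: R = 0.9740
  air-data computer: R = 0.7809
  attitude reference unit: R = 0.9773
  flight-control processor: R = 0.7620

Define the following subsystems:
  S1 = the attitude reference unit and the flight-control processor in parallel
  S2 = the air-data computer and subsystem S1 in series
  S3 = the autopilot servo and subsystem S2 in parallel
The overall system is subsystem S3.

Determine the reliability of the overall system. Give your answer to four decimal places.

0.9942

Parallel (attitude reference unit and flight-control processor): 1 − (1 − 0.977300)(1 − 0.762000) = 0.994597
Series (air-data computer and [0.994597]): 0.780900 × 0.994597 = 0.776681
Parallel (autopilot servo and [0.776681]): 1 − (1 − 0.974000)(1 − 0.776681) = 0.9942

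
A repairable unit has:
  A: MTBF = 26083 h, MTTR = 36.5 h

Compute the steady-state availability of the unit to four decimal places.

0.9986

A(A) = MTBF/(MTBF+MTTR) = 26083/(26083+36.5) = 0.9986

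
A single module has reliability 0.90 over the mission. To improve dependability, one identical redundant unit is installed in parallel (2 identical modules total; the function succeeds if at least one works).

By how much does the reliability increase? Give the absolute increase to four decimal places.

0.0900

R_before = 0.90
R_after = 1 − (1 − 0.90)^2 = 0.9900
ΔR = 0.9900 − 0.90 = 0.0900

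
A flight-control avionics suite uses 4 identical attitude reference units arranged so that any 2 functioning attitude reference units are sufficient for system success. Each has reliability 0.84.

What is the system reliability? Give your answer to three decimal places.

0.986

R = Σ_{i=2}^{4} C(4,i) p^i (1−p)^{4−i} with p = 0.84
C(4,2)·0.84^2·0.16^2 = 0.10838
C(4,3)·0.84^3·0.16^1 = 0.37933
C(4,4)·0.84^4·0.16^0 = 0.49787
Sum = 0.986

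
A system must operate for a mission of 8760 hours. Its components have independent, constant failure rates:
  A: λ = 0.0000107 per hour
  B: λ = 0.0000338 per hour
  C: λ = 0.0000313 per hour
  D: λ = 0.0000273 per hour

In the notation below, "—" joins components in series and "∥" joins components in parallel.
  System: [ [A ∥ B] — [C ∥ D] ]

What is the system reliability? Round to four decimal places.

0.9272

R(A) = exp(−0.0000107 × 8760) = 0.910527
R(B) = exp(−0.0000338 × 8760) = 0.743722
R(C) = exp(−0.0000313 × 8760) = 0.760189
R(D) = exp(−0.0000273 × 8760) = 0.787298
Parallel (A and B): 1 − (1 − 0.910527)(1 − 0.743722) = 0.977070
Parallel (C and D): 1 − (1 − 0.760189)(1 − 0.787298) = 0.948992
Series ([0.977070] and [0.948992]): 0.977070 × 0.948992 = 0.9272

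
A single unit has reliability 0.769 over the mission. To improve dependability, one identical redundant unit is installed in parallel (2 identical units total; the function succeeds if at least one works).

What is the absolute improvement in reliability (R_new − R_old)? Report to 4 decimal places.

0.1776

R_before = 0.769
R_after = 1 − (1 − 0.769)^2 = 0.9466
ΔR = 0.9466 − 0.769 = 0.1776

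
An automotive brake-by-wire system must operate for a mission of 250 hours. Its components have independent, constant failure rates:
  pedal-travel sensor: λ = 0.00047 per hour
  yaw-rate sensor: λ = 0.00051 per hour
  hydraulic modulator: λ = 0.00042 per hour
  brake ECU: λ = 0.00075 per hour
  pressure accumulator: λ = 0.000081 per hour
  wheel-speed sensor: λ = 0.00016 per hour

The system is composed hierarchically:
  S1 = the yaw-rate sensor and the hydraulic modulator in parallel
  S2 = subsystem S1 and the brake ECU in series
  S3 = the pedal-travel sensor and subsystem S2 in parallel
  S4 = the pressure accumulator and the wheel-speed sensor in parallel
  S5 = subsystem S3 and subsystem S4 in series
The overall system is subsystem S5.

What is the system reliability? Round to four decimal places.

R(pedal-travel sensor) = exp(−0.00047 × 250) = 0.889141
R(yaw-rate sensor) = exp(−0.00051 × 250) = 0.880293
R(hydraulic modulator) = exp(−0.00042 × 250) = 0.900325
R(brake ECU) = exp(−0.00075 × 250) = 0.829029
R(pressure accumulator) = exp(−0.000081 × 250) = 0.979954
R(wheel-speed sensor) = exp(−0.00016 × 250) = 0.960789
Parallel (yaw-rate sensor and hydraulic modulator): 1 − (1 − 0.880293)(1 − 0.900325) = 0.988068
Series ([0.988068] and brake ECU): 0.988068 × 0.829029 = 0.819137
Parallel (pedal-travel sensor and [0.819137]): 1 − (1 − 0.889141)(1 − 0.819137) = 0.979950
Parallel (pressure accumulator and wheel-speed sensor): 1 − (1 − 0.979954)(1 − 0.960789) = 0.999214
Series ([0.979950] and [0.999214]): 0.979950 × 0.999214 = 0.9792

0.9792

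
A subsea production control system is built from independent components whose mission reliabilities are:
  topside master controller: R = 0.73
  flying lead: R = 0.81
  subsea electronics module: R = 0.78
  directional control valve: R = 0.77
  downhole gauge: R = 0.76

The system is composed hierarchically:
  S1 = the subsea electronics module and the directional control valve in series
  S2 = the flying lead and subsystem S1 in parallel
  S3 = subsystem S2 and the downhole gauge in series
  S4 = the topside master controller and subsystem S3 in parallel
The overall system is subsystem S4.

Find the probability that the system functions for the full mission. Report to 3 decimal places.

Series (subsea electronics module and directional control valve): 0.78000 × 0.77000 = 0.60060
Parallel (flying lead and [0.60060]): 1 − (1 − 0.81000)(1 − 0.60060) = 0.92411
Series ([0.92411] and downhole gauge): 0.92411 × 0.76000 = 0.70232
Parallel (topside master controller and [0.70232]): 1 − (1 − 0.73000)(1 − 0.70232) = 0.920

0.920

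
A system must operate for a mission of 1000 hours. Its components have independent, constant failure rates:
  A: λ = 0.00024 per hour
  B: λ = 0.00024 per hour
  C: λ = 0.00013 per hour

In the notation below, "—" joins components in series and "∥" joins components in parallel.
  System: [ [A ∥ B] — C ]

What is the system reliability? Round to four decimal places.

R(A) = exp(−0.00024 × 1000) = 0.786628
R(B) = exp(−0.00024 × 1000) = 0.786628
R(C) = exp(−0.00013 × 1000) = 0.878095
Parallel (A and B): 1 − (1 − 0.786628)(1 − 0.786628) = 0.954472
Series ([0.954472] and C): 0.954472 × 0.878095 = 0.8381

0.8381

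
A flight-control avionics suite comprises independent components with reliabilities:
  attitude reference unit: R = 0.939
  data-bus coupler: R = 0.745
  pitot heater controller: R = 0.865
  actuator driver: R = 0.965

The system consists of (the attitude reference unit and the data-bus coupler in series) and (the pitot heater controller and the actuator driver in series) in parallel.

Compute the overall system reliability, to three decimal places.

Series (attitude reference unit and data-bus coupler): 0.93900 × 0.74500 = 0.69956
Series (pitot heater controller and actuator driver): 0.86500 × 0.96500 = 0.83473
Parallel ([0.69956] and [0.83473]): 1 − (1 − 0.69956)(1 − 0.83473) = 0.950

0.950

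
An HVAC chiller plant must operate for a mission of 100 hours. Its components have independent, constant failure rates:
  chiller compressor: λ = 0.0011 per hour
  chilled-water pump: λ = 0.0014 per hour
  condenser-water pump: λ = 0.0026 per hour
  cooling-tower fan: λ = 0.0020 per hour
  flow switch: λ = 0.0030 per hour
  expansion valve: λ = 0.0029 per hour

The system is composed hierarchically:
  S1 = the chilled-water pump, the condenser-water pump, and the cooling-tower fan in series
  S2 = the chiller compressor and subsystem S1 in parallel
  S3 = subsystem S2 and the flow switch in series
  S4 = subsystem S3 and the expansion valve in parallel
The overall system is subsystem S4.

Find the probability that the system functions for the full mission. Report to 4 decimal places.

0.9260

R(chiller compressor) = exp(−0.0011 × 100) = 0.895834
R(chilled-water pump) = exp(−0.0014 × 100) = 0.869358
R(condenser-water pump) = exp(−0.0026 × 100) = 0.771052
R(cooling-tower fan) = exp(−0.0020 × 100) = 0.818731
R(flow switch) = exp(−0.0030 × 100) = 0.740818
R(expansion valve) = exp(−0.0029 × 100) = 0.748264
Series (chilled-water pump, condenser-water pump, and cooling-tower fan): 0.869358 × 0.771052 × 0.818731 = 0.548812
Parallel (chiller compressor and [0.548812]): 1 − (1 − 0.895834)(1 − 0.548812) = 0.953002
Series ([0.953002] and flow switch): 0.953002 × 0.740818 = 0.706001
Parallel ([0.706001] and expansion valve): 1 − (1 − 0.706001)(1 − 0.748264) = 0.9260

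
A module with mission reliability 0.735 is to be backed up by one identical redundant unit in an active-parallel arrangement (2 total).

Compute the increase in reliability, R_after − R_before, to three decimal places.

R_before = 0.735
R_after = 1 − (1 − 0.735)^2 = 0.930
ΔR = 0.930 − 0.735 = 0.195

0.195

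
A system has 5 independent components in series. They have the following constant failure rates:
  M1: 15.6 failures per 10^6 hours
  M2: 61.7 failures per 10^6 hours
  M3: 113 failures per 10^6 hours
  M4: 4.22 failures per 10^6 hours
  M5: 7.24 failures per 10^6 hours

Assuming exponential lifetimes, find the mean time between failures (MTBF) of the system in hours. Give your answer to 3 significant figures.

Series of exponential components: λ_sys = Σ λ_i
λ_sys = 0.0000156 + 0.0000617 + 0.000113 + 0.00000422 + 0.00000724 = 2.0176e-04 /h
MTBF = 1 / λ_sys = 4960 h

4960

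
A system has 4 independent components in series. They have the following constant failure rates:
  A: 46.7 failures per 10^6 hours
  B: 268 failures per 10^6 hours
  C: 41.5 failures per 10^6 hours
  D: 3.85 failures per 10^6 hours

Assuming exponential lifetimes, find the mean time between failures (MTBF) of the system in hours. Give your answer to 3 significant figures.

2780

Series of exponential components: λ_sys = Σ λ_i
λ_sys = 0.0000467 + 0.000268 + 0.0000415 + 0.00000385 = 3.6005e-04 /h
MTBF = 1 / λ_sys = 2780 h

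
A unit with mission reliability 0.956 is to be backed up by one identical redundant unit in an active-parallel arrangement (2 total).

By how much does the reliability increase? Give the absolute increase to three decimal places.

0.042

R_before = 0.956
R_after = 1 − (1 − 0.956)^2 = 0.998
ΔR = 0.998 − 0.956 = 0.042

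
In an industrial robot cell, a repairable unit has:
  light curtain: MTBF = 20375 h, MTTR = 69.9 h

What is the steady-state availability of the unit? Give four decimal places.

0.9966

A(light curtain) = MTBF/(MTBF+MTTR) = 20375/(20375+69.9) = 0.9966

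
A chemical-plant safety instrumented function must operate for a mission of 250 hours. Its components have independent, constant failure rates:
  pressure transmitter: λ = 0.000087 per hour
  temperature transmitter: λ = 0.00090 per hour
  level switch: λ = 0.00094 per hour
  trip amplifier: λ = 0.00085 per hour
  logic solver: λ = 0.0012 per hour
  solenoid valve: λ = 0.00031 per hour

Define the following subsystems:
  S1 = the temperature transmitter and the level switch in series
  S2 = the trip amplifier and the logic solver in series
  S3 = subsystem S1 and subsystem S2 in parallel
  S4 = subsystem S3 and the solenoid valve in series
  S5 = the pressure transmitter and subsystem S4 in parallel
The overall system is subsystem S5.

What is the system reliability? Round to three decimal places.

0.995

R(pressure transmitter) = exp(−0.000087 × 250) = 0.97848
R(temperature transmitter) = exp(−0.00090 × 250) = 0.79852
R(level switch) = exp(−0.00094 × 250) = 0.79057
R(trip amplifier) = exp(−0.00085 × 250) = 0.80856
R(logic solver) = exp(−0.0012 × 250) = 0.74082
R(solenoid valve) = exp(−0.00031 × 250) = 0.92543
Series (temperature transmitter and level switch): 0.79852 × 0.79057 = 0.63129
Series (trip amplifier and logic solver): 0.80856 × 0.74082 = 0.59900
Parallel ([0.63129] and [0.59900]): 1 − (1 − 0.63129)(1 − 0.59900) = 0.85215
Series ([0.85215] and solenoid valve): 0.85215 × 0.92543 = 0.78861
Parallel (pressure transmitter and [0.78861]): 1 − (1 − 0.97848)(1 − 0.78861) = 0.995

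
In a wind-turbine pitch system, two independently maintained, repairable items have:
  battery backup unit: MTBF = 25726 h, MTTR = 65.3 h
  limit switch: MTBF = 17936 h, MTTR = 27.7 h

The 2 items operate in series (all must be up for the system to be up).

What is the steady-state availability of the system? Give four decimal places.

0.9959

A(battery backup unit) = MTBF/(MTBF+MTTR) = 25726/(25726+65.3) = 0.997468
A(limit switch) = MTBF/(MTBF+MTTR) = 17936/(17936+27.7) = 0.998458
Series availability: 0.997468 × 0.998458 = 0.9959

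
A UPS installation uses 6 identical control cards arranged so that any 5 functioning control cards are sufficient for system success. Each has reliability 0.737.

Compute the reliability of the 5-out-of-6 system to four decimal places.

R = Σ_{i=5}^{6} C(6,i) p^i (1−p)^{6−i} with p = 0.737
C(6,5)·0.737^5·0.263^1 = 0.343119
C(6,6)·0.737^6·0.263^0 = 0.160253
Sum = 0.5034

0.5034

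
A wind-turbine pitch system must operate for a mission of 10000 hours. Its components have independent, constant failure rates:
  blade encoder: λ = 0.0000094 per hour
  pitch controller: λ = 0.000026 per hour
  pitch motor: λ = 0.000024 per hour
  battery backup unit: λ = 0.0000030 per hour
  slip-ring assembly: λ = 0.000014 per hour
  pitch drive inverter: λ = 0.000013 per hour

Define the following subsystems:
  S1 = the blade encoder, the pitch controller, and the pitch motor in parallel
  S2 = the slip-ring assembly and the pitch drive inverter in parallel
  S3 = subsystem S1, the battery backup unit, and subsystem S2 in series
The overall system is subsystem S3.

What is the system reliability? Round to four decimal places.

R(blade encoder) = exp(−0.0000094 × 10000) = 0.910283
R(pitch controller) = exp(−0.000026 × 10000) = 0.771052
R(pitch motor) = exp(−0.000024 × 10000) = 0.786628
R(battery backup unit) = exp(−0.0000030 × 10000) = 0.970446
R(slip-ring assembly) = exp(−0.000014 × 10000) = 0.869358
R(pitch drive inverter) = exp(−0.000013 × 10000) = 0.878095
Parallel (blade encoder, pitch controller, and pitch motor): 1 − (1 − 0.910283)(1 − 0.771052)(1 − 0.786628) = 0.995617
Parallel (slip-ring assembly and pitch drive inverter): 1 − (1 − 0.869358)(1 − 0.878095) = 0.984074
Series ([0.995617], battery backup unit, and [0.984074]): 0.995617 × 0.970446 × 0.984074 = 0.9508

0.9508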